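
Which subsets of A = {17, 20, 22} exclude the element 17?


A subset of A that omits 17 is a subset of A \ {17}, so there are 2^(n-1) = 2^2 = 4 of them.
Subsets excluding 17: ∅, {20}, {22}, {20, 22}

Subsets excluding 17 (4 total): ∅, {20}, {22}, {20, 22}


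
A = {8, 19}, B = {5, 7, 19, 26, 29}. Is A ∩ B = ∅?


Disjoint means A ∩ B = ∅.
A ∩ B = {19}
A ∩ B ≠ ∅, so A and B are NOT disjoint.

No, A and B are not disjoint (A ∩ B = {19})


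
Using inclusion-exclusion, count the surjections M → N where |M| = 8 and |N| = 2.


n = |M| = 8, k = |N| = 2. Surjections via inclusion-exclusion:
S(n,k) = Σ(-1)^i × C(k,i) × (k-i)^n, i=0 to k
i=0: (-1)^0×C(2,0)×2^8 = 256
i=1: (-1)^1×C(2,1)×1^8 = -2
i=2: (-1)^2×C(2,2)×0^8 = 0
Total = 254

Number of surjections = 254


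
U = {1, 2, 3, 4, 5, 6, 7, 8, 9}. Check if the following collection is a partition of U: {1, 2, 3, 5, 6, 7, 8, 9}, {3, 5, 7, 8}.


A partition requires: (1) non-empty parts, (2) pairwise disjoint, (3) union = U
Parts: {1, 2, 3, 5, 6, 7, 8, 9}, {3, 5, 7, 8}
Union of parts: {1, 2, 3, 5, 6, 7, 8, 9}
U = {1, 2, 3, 4, 5, 6, 7, 8, 9}
All non-empty? True
Pairwise disjoint? False
Covers U? False

No, not a valid partition


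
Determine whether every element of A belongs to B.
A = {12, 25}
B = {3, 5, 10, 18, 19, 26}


A ⊆ B means every element of A is in B.
Elements in A not in B: {12, 25}
So A ⊄ B.

No, A ⊄ B


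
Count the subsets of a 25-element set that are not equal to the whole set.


Total subsets = 2^n = 2^25 = 33554432
Proper subsets exclude the set itself: 2^n - 1
= 33554432 - 1
= 33554431

Number of proper subsets = 33554431


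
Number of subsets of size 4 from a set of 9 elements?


C(n,k) = n! / (k!(n-k)!)
C(9,4) = 9! / (4!5!)
= 126

C(9,4) = 126


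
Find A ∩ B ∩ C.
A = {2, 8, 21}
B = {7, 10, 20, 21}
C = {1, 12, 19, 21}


A ∩ B = {21}
(A ∩ B) ∩ C = {21}

A ∩ B ∩ C = {21}


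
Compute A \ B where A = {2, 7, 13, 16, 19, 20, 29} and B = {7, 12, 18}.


A \ B = elements in A but not in B
A = {2, 7, 13, 16, 19, 20, 29}
B = {7, 12, 18}
Remove from A any elements in B
A \ B = {2, 13, 16, 19, 20, 29}

A \ B = {2, 13, 16, 19, 20, 29}


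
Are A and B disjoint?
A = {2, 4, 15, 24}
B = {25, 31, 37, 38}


Disjoint means A ∩ B = ∅.
A ∩ B = ∅
A ∩ B = ∅, so A and B are disjoint.

Yes, A and B are disjoint


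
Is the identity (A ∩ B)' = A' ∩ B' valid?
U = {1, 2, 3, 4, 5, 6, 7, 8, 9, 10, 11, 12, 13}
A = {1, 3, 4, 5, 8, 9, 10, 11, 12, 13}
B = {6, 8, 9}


LHS: A ∩ B = {8, 9}
(A ∩ B)' = U \ (A ∩ B) = {1, 2, 3, 4, 5, 6, 7, 10, 11, 12, 13}
A' = {2, 6, 7}, B' = {1, 2, 3, 4, 5, 7, 10, 11, 12, 13}
Claimed RHS: A' ∩ B' = {2, 7}
Identity is INVALID: LHS = {1, 2, 3, 4, 5, 6, 7, 10, 11, 12, 13} but the RHS claimed here equals {2, 7}. The correct form is (A ∩ B)' = A' ∪ B'.

Identity is invalid: (A ∩ B)' = {1, 2, 3, 4, 5, 6, 7, 10, 11, 12, 13} but A' ∩ B' = {2, 7}. The correct De Morgan law is (A ∩ B)' = A' ∪ B'.


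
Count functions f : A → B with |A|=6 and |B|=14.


Each of |A| = 6 inputs maps to any of |B| = 14 outputs.
# functions = |B|^|A| = 14^6
= 7529536

Number of functions = 7529536


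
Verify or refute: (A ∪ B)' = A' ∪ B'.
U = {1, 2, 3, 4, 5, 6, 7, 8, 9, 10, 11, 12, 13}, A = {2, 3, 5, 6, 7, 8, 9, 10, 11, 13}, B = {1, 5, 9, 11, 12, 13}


LHS: A ∪ B = {1, 2, 3, 5, 6, 7, 8, 9, 10, 11, 12, 13}
(A ∪ B)' = U \ (A ∪ B) = {4}
A' = {1, 4, 12}, B' = {2, 3, 4, 6, 7, 8, 10}
Claimed RHS: A' ∪ B' = {1, 2, 3, 4, 6, 7, 8, 10, 12}
Identity is INVALID: LHS = {4} but the RHS claimed here equals {1, 2, 3, 4, 6, 7, 8, 10, 12}. The correct form is (A ∪ B)' = A' ∩ B'.

Identity is invalid: (A ∪ B)' = {4} but A' ∪ B' = {1, 2, 3, 4, 6, 7, 8, 10, 12}. The correct De Morgan law is (A ∪ B)' = A' ∩ B'.


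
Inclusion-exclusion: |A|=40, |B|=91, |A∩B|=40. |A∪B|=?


|A ∪ B| = |A| + |B| - |A ∩ B|
= 40 + 91 - 40
= 91

|A ∪ B| = 91


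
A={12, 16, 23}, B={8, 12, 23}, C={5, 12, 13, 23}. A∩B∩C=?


A ∩ B = {12, 23}
(A ∩ B) ∩ C = {12, 23}

A ∩ B ∩ C = {12, 23}


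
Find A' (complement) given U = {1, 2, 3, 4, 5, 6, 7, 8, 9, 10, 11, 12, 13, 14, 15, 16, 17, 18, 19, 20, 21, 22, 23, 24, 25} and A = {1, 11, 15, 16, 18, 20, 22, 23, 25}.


Aᶜ = U \ A = elements in U but not in A
U = {1, 2, 3, 4, 5, 6, 7, 8, 9, 10, 11, 12, 13, 14, 15, 16, 17, 18, 19, 20, 21, 22, 23, 24, 25}
A = {1, 11, 15, 16, 18, 20, 22, 23, 25}
Aᶜ = {2, 3, 4, 5, 6, 7, 8, 9, 10, 12, 13, 14, 17, 19, 21, 24}

Aᶜ = {2, 3, 4, 5, 6, 7, 8, 9, 10, 12, 13, 14, 17, 19, 21, 24}


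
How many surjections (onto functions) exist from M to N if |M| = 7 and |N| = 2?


n = |M| = 7, k = |N| = 2. Surjections via inclusion-exclusion:
S(n,k) = Σ(-1)^i × C(k,i) × (k-i)^n, i=0 to k
i=0: (-1)^0×C(2,0)×2^7 = 128
i=1: (-1)^1×C(2,1)×1^7 = -2
i=2: (-1)^2×C(2,2)×0^7 = 0
Total = 126

Number of surjections = 126


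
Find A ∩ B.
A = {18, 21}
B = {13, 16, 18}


A ∩ B = elements in both A and B
A = {18, 21}
B = {13, 16, 18}
A ∩ B = {18}

A ∩ B = {18}


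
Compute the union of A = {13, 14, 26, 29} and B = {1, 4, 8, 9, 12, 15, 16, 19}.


A ∪ B = all elements in A or B (or both)
A = {13, 14, 26, 29}
B = {1, 4, 8, 9, 12, 15, 16, 19}
A ∪ B = {1, 4, 8, 9, 12, 13, 14, 15, 16, 19, 26, 29}

A ∪ B = {1, 4, 8, 9, 12, 13, 14, 15, 16, 19, 26, 29}


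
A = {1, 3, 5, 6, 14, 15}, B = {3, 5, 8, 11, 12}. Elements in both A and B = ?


A = {1, 3, 5, 6, 14, 15}
B = {3, 5, 8, 11, 12}
Region: in both A and B
Elements: {3, 5}

Elements in both A and B: {3, 5}


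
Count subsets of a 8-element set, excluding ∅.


Total subsets = 2^n = 2^8 = 256
Non-empty subsets exclude the empty set: 2^n - 1
= 256 - 1
= 255

Number of non-empty subsets = 255


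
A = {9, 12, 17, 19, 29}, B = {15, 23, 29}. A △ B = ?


A △ B = (A \ B) ∪ (B \ A) = elements in exactly one of A or B
A \ B = {9, 12, 17, 19}
B \ A = {15, 23}
A △ B = {9, 12, 15, 17, 19, 23}

A △ B = {9, 12, 15, 17, 19, 23}


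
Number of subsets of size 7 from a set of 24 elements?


C(n,k) = n! / (k!(n-k)!)
C(24,7) = 24! / (7!17!)
= 346104

C(24,7) = 346104


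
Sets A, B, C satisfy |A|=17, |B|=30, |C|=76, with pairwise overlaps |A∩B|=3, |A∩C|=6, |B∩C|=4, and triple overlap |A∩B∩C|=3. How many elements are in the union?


|A∪B∪C| = |A|+|B|+|C| - |A∩B|-|A∩C|-|B∩C| + |A∩B∩C|
= 17+30+76 - 3-6-4 + 3
= 123 - 13 + 3
= 113

|A ∪ B ∪ C| = 113


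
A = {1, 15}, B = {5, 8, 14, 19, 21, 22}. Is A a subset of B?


A ⊆ B means every element of A is in B.
Elements in A not in B: {1, 15}
So A ⊄ B.

No, A ⊄ B


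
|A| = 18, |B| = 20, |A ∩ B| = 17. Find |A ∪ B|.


|A ∪ B| = |A| + |B| - |A ∩ B|
= 18 + 20 - 17
= 21

|A ∪ B| = 21


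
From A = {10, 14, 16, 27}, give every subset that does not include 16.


A subset of A that omits 16 is a subset of A \ {16}, so there are 2^(n-1) = 2^3 = 8 of them.
Subsets excluding 16: ∅, {10}, {14}, {27}, {10, 14}, {10, 27}, {14, 27}, {10, 14, 27}

Subsets excluding 16 (8 total): ∅, {10}, {14}, {27}, {10, 14}, {10, 27}, {14, 27}, {10, 14, 27}


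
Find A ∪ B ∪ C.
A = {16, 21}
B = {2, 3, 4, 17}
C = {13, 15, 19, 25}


A ∪ B = {2, 3, 4, 16, 17, 21}
(A ∪ B) ∪ C = {2, 3, 4, 13, 15, 16, 17, 19, 21, 25}

A ∪ B ∪ C = {2, 3, 4, 13, 15, 16, 17, 19, 21, 25}


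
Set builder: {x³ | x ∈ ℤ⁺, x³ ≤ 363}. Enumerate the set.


Checking each candidate:
Condition: positive perfect cubes ≤ 363
Result = {1, 8, 27, 64, 125, 216, 343}

{1, 8, 27, 64, 125, 216, 343}


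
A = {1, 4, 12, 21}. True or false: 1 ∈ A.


A = {1, 4, 12, 21}
Checking if 1 is in A
1 is in A → True

1 ∈ A


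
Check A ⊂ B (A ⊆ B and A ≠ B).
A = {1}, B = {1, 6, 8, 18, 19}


A ⊂ B requires: A ⊆ B AND A ≠ B.
A ⊆ B? Yes
A = B? No
A ⊂ B: Yes (A is a proper subset of B)

Yes, A ⊂ B


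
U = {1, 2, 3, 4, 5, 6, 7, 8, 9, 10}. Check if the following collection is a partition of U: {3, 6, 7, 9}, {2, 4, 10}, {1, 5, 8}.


A partition requires: (1) non-empty parts, (2) pairwise disjoint, (3) union = U
Parts: {3, 6, 7, 9}, {2, 4, 10}, {1, 5, 8}
Union of parts: {1, 2, 3, 4, 5, 6, 7, 8, 9, 10}
U = {1, 2, 3, 4, 5, 6, 7, 8, 9, 10}
All non-empty? True
Pairwise disjoint? True
Covers U? True

Yes, valid partition


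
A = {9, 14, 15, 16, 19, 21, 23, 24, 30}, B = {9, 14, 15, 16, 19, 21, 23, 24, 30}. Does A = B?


Two sets are equal iff they have exactly the same elements.
A = {9, 14, 15, 16, 19, 21, 23, 24, 30}
B = {9, 14, 15, 16, 19, 21, 23, 24, 30}
Same elements → A = B

Yes, A = B


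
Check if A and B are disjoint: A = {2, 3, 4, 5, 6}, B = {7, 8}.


Disjoint means A ∩ B = ∅.
A ∩ B = ∅
A ∩ B = ∅, so A and B are disjoint.

Yes, A and B are disjoint


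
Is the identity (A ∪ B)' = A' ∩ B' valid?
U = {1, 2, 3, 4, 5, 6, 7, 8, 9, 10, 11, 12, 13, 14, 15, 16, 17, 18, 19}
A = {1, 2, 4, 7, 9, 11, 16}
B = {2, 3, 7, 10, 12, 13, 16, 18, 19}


LHS: A ∪ B = {1, 2, 3, 4, 7, 9, 10, 11, 12, 13, 16, 18, 19}
(A ∪ B)' = U \ (A ∪ B) = {5, 6, 8, 14, 15, 17}
A' = {3, 5, 6, 8, 10, 12, 13, 14, 15, 17, 18, 19}, B' = {1, 4, 5, 6, 8, 9, 11, 14, 15, 17}
Claimed RHS: A' ∩ B' = {5, 6, 8, 14, 15, 17}
Identity is VALID: LHS = RHS = {5, 6, 8, 14, 15, 17} ✓

Identity is valid. (A ∪ B)' = A' ∩ B' = {5, 6, 8, 14, 15, 17}


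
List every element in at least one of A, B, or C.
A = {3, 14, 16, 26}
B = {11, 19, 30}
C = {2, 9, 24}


A ∪ B = {3, 11, 14, 16, 19, 26, 30}
(A ∪ B) ∪ C = {2, 3, 9, 11, 14, 16, 19, 24, 26, 30}

A ∪ B ∪ C = {2, 3, 9, 11, 14, 16, 19, 24, 26, 30}


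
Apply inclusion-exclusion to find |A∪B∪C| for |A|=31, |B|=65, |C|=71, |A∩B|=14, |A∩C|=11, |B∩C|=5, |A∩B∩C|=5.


|A∪B∪C| = |A|+|B|+|C| - |A∩B|-|A∩C|-|B∩C| + |A∩B∩C|
= 31+65+71 - 14-11-5 + 5
= 167 - 30 + 5
= 142

|A ∪ B ∪ C| = 142


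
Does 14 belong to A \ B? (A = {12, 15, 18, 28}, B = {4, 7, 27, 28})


A = {12, 15, 18, 28}, B = {4, 7, 27, 28}
A \ B = elements in A but not in B
A \ B = {12, 15, 18}
Checking if 14 ∈ A \ B
14 is not in A \ B → False

14 ∉ A \ B


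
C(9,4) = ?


C(n,k) = n! / (k!(n-k)!)
C(9,4) = 9! / (4!5!)
= 126

C(9,4) = 126


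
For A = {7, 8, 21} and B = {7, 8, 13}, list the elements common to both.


A ∩ B = elements in both A and B
A = {7, 8, 21}
B = {7, 8, 13}
A ∩ B = {7, 8}

A ∩ B = {7, 8}


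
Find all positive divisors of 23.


Checking each candidate:
Condition: positive divisors of 23
Result = {1, 23}

{1, 23}


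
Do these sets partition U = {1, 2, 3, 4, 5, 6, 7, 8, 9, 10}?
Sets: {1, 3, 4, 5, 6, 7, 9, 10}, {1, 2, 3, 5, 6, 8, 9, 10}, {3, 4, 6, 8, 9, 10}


A partition requires: (1) non-empty parts, (2) pairwise disjoint, (3) union = U
Parts: {1, 3, 4, 5, 6, 7, 9, 10}, {1, 2, 3, 5, 6, 8, 9, 10}, {3, 4, 6, 8, 9, 10}
Union of parts: {1, 2, 3, 4, 5, 6, 7, 8, 9, 10}
U = {1, 2, 3, 4, 5, 6, 7, 8, 9, 10}
All non-empty? True
Pairwise disjoint? False
Covers U? True

No, not a valid partition


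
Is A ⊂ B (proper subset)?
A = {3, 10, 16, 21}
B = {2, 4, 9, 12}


A ⊂ B requires: A ⊆ B AND A ≠ B.
A ⊆ B? No
A ⊄ B, so A is not a proper subset.

No, A is not a proper subset of B


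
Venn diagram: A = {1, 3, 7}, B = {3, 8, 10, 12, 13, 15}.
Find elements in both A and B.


A = {1, 3, 7}
B = {3, 8, 10, 12, 13, 15}
Region: in both A and B
Elements: {3}

Elements in both A and B: {3}


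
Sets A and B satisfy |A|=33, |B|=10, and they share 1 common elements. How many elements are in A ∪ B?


|A ∪ B| = |A| + |B| - |A ∩ B|
= 33 + 10 - 1
= 42

|A ∪ B| = 42


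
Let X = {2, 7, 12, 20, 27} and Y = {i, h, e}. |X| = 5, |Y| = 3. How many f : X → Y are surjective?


n = |X| = 5, k = |Y| = 3. Surjections via inclusion-exclusion:
S(n,k) = Σ(-1)^i × C(k,i) × (k-i)^n, i=0 to k
i=0: (-1)^0×C(3,0)×3^5 = 243
i=1: (-1)^1×C(3,1)×2^5 = -96
i=2: (-1)^2×C(3,2)×1^5 = 3
i=3: (-1)^3×C(3,3)×0^5 = 0
Total = 150

Number of surjections = 150


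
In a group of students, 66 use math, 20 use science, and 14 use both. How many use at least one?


|A ∪ B| = |A| + |B| - |A ∩ B|
= 66 + 20 - 14
= 72

|A ∪ B| = 72


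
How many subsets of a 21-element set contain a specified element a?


Subsets of A containing a correspond to subsets of A \ {a}, which has 20 elements.
Count = 2^(n-1) = 2^20
= 1048576

Number of subsets containing a = 1048576


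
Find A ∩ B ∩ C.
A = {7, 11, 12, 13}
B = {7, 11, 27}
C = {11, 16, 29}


A ∩ B = {7, 11}
(A ∩ B) ∩ C = {11}

A ∩ B ∩ C = {11}


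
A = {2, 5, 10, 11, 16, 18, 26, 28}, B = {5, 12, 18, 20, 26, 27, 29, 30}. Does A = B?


Two sets are equal iff they have exactly the same elements.
A = {2, 5, 10, 11, 16, 18, 26, 28}
B = {5, 12, 18, 20, 26, 27, 29, 30}
Differences: {2, 10, 11, 12, 16, 20, 27, 28, 29, 30}
A ≠ B

No, A ≠ B


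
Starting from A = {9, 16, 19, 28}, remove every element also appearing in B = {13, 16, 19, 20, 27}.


A \ B = elements in A but not in B
A = {9, 16, 19, 28}
B = {13, 16, 19, 20, 27}
Remove from A any elements in B
A \ B = {9, 28}

A \ B = {9, 28}


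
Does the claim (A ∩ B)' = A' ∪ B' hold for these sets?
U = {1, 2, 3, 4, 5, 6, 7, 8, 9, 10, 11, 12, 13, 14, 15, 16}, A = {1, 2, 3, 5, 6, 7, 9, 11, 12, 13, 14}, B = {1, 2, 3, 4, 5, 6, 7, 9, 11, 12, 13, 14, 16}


LHS: A ∩ B = {1, 2, 3, 5, 6, 7, 9, 11, 12, 13, 14}
(A ∩ B)' = U \ (A ∩ B) = {4, 8, 10, 15, 16}
A' = {4, 8, 10, 15, 16}, B' = {8, 10, 15}
Claimed RHS: A' ∪ B' = {4, 8, 10, 15, 16}
Identity is VALID: LHS = RHS = {4, 8, 10, 15, 16} ✓

Identity is valid. (A ∩ B)' = A' ∪ B' = {4, 8, 10, 15, 16}


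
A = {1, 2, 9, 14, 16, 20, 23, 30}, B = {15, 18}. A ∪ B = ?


A ∪ B = all elements in A or B (or both)
A = {1, 2, 9, 14, 16, 20, 23, 30}
B = {15, 18}
A ∪ B = {1, 2, 9, 14, 15, 16, 18, 20, 23, 30}

A ∪ B = {1, 2, 9, 14, 15, 16, 18, 20, 23, 30}


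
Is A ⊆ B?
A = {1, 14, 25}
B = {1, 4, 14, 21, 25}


A ⊆ B means every element of A is in B.
All elements of A are in B.
So A ⊆ B.

Yes, A ⊆ B


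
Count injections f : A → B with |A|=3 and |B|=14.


An injection sends each of |A| = 3 inputs to a distinct output in B.
# injections = |B|·(|B|-1)·…·(|B|-|A|+1) = 14! / (14 - 3)!
= 14 × 13 × 12
= 2184

Number of injections = 2184


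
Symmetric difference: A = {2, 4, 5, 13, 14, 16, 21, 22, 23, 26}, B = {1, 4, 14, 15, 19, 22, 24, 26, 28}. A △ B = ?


A △ B = (A \ B) ∪ (B \ A) = elements in exactly one of A or B
A \ B = {2, 5, 13, 16, 21, 23}
B \ A = {1, 15, 19, 24, 28}
A △ B = {1, 2, 5, 13, 15, 16, 19, 21, 23, 24, 28}

A △ B = {1, 2, 5, 13, 15, 16, 19, 21, 23, 24, 28}


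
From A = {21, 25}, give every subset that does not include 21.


A subset of A that omits 21 is a subset of A \ {21}, so there are 2^(n-1) = 2^1 = 2 of them.
Subsets excluding 21: ∅, {25}

Subsets excluding 21 (2 total): ∅, {25}


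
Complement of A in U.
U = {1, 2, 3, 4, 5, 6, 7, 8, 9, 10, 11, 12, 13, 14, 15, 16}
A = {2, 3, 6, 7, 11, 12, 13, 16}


Aᶜ = U \ A = elements in U but not in A
U = {1, 2, 3, 4, 5, 6, 7, 8, 9, 10, 11, 12, 13, 14, 15, 16}
A = {2, 3, 6, 7, 11, 12, 13, 16}
Aᶜ = {1, 4, 5, 8, 9, 10, 14, 15}

Aᶜ = {1, 4, 5, 8, 9, 10, 14, 15}


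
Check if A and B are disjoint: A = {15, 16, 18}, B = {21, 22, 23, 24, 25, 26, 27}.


Disjoint means A ∩ B = ∅.
A ∩ B = ∅
A ∩ B = ∅, so A and B are disjoint.

Yes, A and B are disjoint


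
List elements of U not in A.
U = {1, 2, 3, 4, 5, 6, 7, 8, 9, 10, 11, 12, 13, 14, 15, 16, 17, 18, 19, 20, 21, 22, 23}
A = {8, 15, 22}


Aᶜ = U \ A = elements in U but not in A
U = {1, 2, 3, 4, 5, 6, 7, 8, 9, 10, 11, 12, 13, 14, 15, 16, 17, 18, 19, 20, 21, 22, 23}
A = {8, 15, 22}
Aᶜ = {1, 2, 3, 4, 5, 6, 7, 9, 10, 11, 12, 13, 14, 16, 17, 18, 19, 20, 21, 23}

Aᶜ = {1, 2, 3, 4, 5, 6, 7, 9, 10, 11, 12, 13, 14, 16, 17, 18, 19, 20, 21, 23}


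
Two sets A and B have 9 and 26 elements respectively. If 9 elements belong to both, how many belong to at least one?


|A ∪ B| = |A| + |B| - |A ∩ B|
= 9 + 26 - 9
= 26

|A ∪ B| = 26


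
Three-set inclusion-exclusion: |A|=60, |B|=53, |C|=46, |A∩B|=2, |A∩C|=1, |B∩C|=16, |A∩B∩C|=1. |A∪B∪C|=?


|A∪B∪C| = |A|+|B|+|C| - |A∩B|-|A∩C|-|B∩C| + |A∩B∩C|
= 60+53+46 - 2-1-16 + 1
= 159 - 19 + 1
= 141

|A ∪ B ∪ C| = 141


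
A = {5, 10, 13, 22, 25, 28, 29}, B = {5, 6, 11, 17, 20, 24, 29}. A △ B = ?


A △ B = (A \ B) ∪ (B \ A) = elements in exactly one of A or B
A \ B = {10, 13, 22, 25, 28}
B \ A = {6, 11, 17, 20, 24}
A △ B = {6, 10, 11, 13, 17, 20, 22, 24, 25, 28}

A △ B = {6, 10, 11, 13, 17, 20, 22, 24, 25, 28}


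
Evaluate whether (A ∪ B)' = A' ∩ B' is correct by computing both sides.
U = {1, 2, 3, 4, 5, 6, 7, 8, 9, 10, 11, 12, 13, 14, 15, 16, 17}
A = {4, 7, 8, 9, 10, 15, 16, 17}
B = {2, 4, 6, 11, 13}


LHS: A ∪ B = {2, 4, 6, 7, 8, 9, 10, 11, 13, 15, 16, 17}
(A ∪ B)' = U \ (A ∪ B) = {1, 3, 5, 12, 14}
A' = {1, 2, 3, 5, 6, 11, 12, 13, 14}, B' = {1, 3, 5, 7, 8, 9, 10, 12, 14, 15, 16, 17}
Claimed RHS: A' ∩ B' = {1, 3, 5, 12, 14}
Identity is VALID: LHS = RHS = {1, 3, 5, 12, 14} ✓

Identity is valid. (A ∪ B)' = A' ∩ B' = {1, 3, 5, 12, 14}


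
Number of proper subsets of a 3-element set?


Total subsets = 2^n = 2^3 = 8
Proper subsets exclude the set itself: 2^n - 1
= 8 - 1
= 7

Number of proper subsets = 7


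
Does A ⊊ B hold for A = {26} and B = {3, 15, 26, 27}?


A ⊂ B requires: A ⊆ B AND A ≠ B.
A ⊆ B? Yes
A = B? No
A ⊂ B: Yes (A is a proper subset of B)

Yes, A ⊂ B


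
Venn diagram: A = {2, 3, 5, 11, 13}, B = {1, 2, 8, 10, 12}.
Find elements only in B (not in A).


A = {2, 3, 5, 11, 13}
B = {1, 2, 8, 10, 12}
Region: only in B (not in A)
Elements: {1, 8, 10, 12}

Elements only in B (not in A): {1, 8, 10, 12}


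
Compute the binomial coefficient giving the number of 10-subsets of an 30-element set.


C(n,k) = n! / (k!(n-k)!)
C(30,10) = 30! / (10!20!)
= 30045015

C(30,10) = 30045015


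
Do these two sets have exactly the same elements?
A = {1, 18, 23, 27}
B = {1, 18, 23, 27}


Two sets are equal iff they have exactly the same elements.
A = {1, 18, 23, 27}
B = {1, 18, 23, 27}
Same elements → A = B

Yes, A = B


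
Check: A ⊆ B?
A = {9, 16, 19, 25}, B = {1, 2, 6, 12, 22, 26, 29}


A ⊆ B means every element of A is in B.
Elements in A not in B: {9, 16, 19, 25}
So A ⊄ B.

No, A ⊄ B


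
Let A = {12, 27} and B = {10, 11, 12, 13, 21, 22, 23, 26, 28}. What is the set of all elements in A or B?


A ∪ B = all elements in A or B (or both)
A = {12, 27}
B = {10, 11, 12, 13, 21, 22, 23, 26, 28}
A ∪ B = {10, 11, 12, 13, 21, 22, 23, 26, 27, 28}

A ∪ B = {10, 11, 12, 13, 21, 22, 23, 26, 27, 28}


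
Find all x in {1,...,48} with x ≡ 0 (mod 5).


Checking each candidate:
Condition: x in {1,...,48} with x ≡ 0 (mod 5)
Result = {5, 10, 15, 20, 25, 30, 35, 40, 45}

{5, 10, 15, 20, 25, 30, 35, 40, 45}


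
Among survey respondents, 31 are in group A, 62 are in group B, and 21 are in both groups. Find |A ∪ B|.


|A ∪ B| = |A| + |B| - |A ∩ B|
= 31 + 62 - 21
= 72

|A ∪ B| = 72


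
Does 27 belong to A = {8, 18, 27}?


A = {8, 18, 27}
Checking if 27 is in A
27 is in A → True

27 ∈ A


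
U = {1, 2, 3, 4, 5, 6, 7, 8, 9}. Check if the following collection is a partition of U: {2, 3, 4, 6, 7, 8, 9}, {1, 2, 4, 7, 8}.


A partition requires: (1) non-empty parts, (2) pairwise disjoint, (3) union = U
Parts: {2, 3, 4, 6, 7, 8, 9}, {1, 2, 4, 7, 8}
Union of parts: {1, 2, 3, 4, 6, 7, 8, 9}
U = {1, 2, 3, 4, 5, 6, 7, 8, 9}
All non-empty? True
Pairwise disjoint? False
Covers U? False

No, not a valid partition


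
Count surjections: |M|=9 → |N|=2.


n = |M| = 9, k = |N| = 2. Surjections via inclusion-exclusion:
S(n,k) = Σ(-1)^i × C(k,i) × (k-i)^n, i=0 to k
i=0: (-1)^0×C(2,0)×2^9 = 512
i=1: (-1)^1×C(2,1)×1^9 = -2
i=2: (-1)^2×C(2,2)×0^9 = 0
Total = 510

Number of surjections = 510


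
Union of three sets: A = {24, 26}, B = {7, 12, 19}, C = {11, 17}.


A ∪ B = {7, 12, 19, 24, 26}
(A ∪ B) ∪ C = {7, 11, 12, 17, 19, 24, 26}

A ∪ B ∪ C = {7, 11, 12, 17, 19, 24, 26}


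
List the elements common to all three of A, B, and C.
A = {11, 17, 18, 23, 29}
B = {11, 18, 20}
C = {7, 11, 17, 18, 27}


A ∩ B = {11, 18}
(A ∩ B) ∩ C = {11, 18}

A ∩ B ∩ C = {11, 18}


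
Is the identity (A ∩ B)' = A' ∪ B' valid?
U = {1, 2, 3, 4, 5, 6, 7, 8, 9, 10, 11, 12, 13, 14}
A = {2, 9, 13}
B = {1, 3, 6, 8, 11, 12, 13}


LHS: A ∩ B = {13}
(A ∩ B)' = U \ (A ∩ B) = {1, 2, 3, 4, 5, 6, 7, 8, 9, 10, 11, 12, 14}
A' = {1, 3, 4, 5, 6, 7, 8, 10, 11, 12, 14}, B' = {2, 4, 5, 7, 9, 10, 14}
Claimed RHS: A' ∪ B' = {1, 2, 3, 4, 5, 6, 7, 8, 9, 10, 11, 12, 14}
Identity is VALID: LHS = RHS = {1, 2, 3, 4, 5, 6, 7, 8, 9, 10, 11, 12, 14} ✓

Identity is valid. (A ∩ B)' = A' ∪ B' = {1, 2, 3, 4, 5, 6, 7, 8, 9, 10, 11, 12, 14}


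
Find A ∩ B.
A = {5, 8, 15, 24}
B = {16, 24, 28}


A ∩ B = elements in both A and B
A = {5, 8, 15, 24}
B = {16, 24, 28}
A ∩ B = {24}

A ∩ B = {24}


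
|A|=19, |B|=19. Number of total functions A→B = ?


Each of |A| = 19 inputs maps to any of |B| = 19 outputs.
# functions = |B|^|A| = 19^19
= 1978419655660313589123979

Number of functions = 1978419655660313589123979


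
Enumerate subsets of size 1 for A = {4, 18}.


|A| = 2, so A has C(2,1) = 2 subsets of size 1.
Enumerate by choosing 1 elements from A at a time:
{4}, {18}

1-element subsets (2 total): {4}, {18}


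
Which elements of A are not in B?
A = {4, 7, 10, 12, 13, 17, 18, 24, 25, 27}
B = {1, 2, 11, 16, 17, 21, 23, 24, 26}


A \ B = elements in A but not in B
A = {4, 7, 10, 12, 13, 17, 18, 24, 25, 27}
B = {1, 2, 11, 16, 17, 21, 23, 24, 26}
Remove from A any elements in B
A \ B = {4, 7, 10, 12, 13, 18, 25, 27}

A \ B = {4, 7, 10, 12, 13, 18, 25, 27}


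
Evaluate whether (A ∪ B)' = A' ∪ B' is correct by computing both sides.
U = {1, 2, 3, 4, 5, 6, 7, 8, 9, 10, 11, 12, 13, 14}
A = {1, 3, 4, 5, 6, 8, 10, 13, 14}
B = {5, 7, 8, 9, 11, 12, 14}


LHS: A ∪ B = {1, 3, 4, 5, 6, 7, 8, 9, 10, 11, 12, 13, 14}
(A ∪ B)' = U \ (A ∪ B) = {2}
A' = {2, 7, 9, 11, 12}, B' = {1, 2, 3, 4, 6, 10, 13}
Claimed RHS: A' ∪ B' = {1, 2, 3, 4, 6, 7, 9, 10, 11, 12, 13}
Identity is INVALID: LHS = {2} but the RHS claimed here equals {1, 2, 3, 4, 6, 7, 9, 10, 11, 12, 13}. The correct form is (A ∪ B)' = A' ∩ B'.

Identity is invalid: (A ∪ B)' = {2} but A' ∪ B' = {1, 2, 3, 4, 6, 7, 9, 10, 11, 12, 13}. The correct De Morgan law is (A ∪ B)' = A' ∩ B'.


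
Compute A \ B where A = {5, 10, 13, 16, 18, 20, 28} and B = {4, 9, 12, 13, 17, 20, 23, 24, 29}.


A \ B = elements in A but not in B
A = {5, 10, 13, 16, 18, 20, 28}
B = {4, 9, 12, 13, 17, 20, 23, 24, 29}
Remove from A any elements in B
A \ B = {5, 10, 16, 18, 28}

A \ B = {5, 10, 16, 18, 28}


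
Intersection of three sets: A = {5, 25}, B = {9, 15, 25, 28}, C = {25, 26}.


A ∩ B = {25}
(A ∩ B) ∩ C = {25}

A ∩ B ∩ C = {25}


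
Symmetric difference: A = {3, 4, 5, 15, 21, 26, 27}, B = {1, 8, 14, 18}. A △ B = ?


A △ B = (A \ B) ∪ (B \ A) = elements in exactly one of A or B
A \ B = {3, 4, 5, 15, 21, 26, 27}
B \ A = {1, 8, 14, 18}
A △ B = {1, 3, 4, 5, 8, 14, 15, 18, 21, 26, 27}

A △ B = {1, 3, 4, 5, 8, 14, 15, 18, 21, 26, 27}


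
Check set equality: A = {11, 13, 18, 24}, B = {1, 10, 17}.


Two sets are equal iff they have exactly the same elements.
A = {11, 13, 18, 24}
B = {1, 10, 17}
Differences: {1, 10, 11, 13, 17, 18, 24}
A ≠ B

No, A ≠ B


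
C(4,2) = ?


C(n,k) = n! / (k!(n-k)!)
C(4,2) = 4! / (2!2!)
= 6

C(4,2) = 6


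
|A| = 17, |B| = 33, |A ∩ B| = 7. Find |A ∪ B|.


|A ∪ B| = |A| + |B| - |A ∩ B|
= 17 + 33 - 7
= 43

|A ∪ B| = 43


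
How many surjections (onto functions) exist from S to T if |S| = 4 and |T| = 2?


n = |S| = 4, k = |T| = 2. Surjections via inclusion-exclusion:
S(n,k) = Σ(-1)^i × C(k,i) × (k-i)^n, i=0 to k
i=0: (-1)^0×C(2,0)×2^4 = 16
i=1: (-1)^1×C(2,1)×1^4 = -2
i=2: (-1)^2×C(2,2)×0^4 = 0
Total = 14

Number of surjections = 14


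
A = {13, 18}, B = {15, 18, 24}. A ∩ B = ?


A ∩ B = elements in both A and B
A = {13, 18}
B = {15, 18, 24}
A ∩ B = {18}

A ∩ B = {18}


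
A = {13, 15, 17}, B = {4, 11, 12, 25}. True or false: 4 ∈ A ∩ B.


A = {13, 15, 17}, B = {4, 11, 12, 25}
A ∩ B = elements in both A and B
A ∩ B = ∅
Checking if 4 ∈ A ∩ B
4 is not in A ∩ B → False

4 ∉ A ∩ B


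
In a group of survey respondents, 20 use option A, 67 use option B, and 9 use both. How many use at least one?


|A ∪ B| = |A| + |B| - |A ∩ B|
= 20 + 67 - 9
= 78

|A ∪ B| = 78


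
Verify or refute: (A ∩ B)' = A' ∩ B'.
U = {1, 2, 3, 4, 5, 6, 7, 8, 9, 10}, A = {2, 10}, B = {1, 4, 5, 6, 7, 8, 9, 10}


LHS: A ∩ B = {10}
(A ∩ B)' = U \ (A ∩ B) = {1, 2, 3, 4, 5, 6, 7, 8, 9}
A' = {1, 3, 4, 5, 6, 7, 8, 9}, B' = {2, 3}
Claimed RHS: A' ∩ B' = {3}
Identity is INVALID: LHS = {1, 2, 3, 4, 5, 6, 7, 8, 9} but the RHS claimed here equals {3}. The correct form is (A ∩ B)' = A' ∪ B'.

Identity is invalid: (A ∩ B)' = {1, 2, 3, 4, 5, 6, 7, 8, 9} but A' ∩ B' = {3}. The correct De Morgan law is (A ∩ B)' = A' ∪ B'.


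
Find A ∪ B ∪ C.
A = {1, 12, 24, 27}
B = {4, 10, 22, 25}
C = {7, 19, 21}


A ∪ B = {1, 4, 10, 12, 22, 24, 25, 27}
(A ∪ B) ∪ C = {1, 4, 7, 10, 12, 19, 21, 22, 24, 25, 27}

A ∪ B ∪ C = {1, 4, 7, 10, 12, 19, 21, 22, 24, 25, 27}


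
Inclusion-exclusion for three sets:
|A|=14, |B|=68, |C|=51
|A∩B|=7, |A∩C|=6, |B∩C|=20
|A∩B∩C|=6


|A∪B∪C| = |A|+|B|+|C| - |A∩B|-|A∩C|-|B∩C| + |A∩B∩C|
= 14+68+51 - 7-6-20 + 6
= 133 - 33 + 6
= 106

|A ∪ B ∪ C| = 106


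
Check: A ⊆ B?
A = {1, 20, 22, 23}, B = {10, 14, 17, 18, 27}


A ⊆ B means every element of A is in B.
Elements in A not in B: {1, 20, 22, 23}
So A ⊄ B.

No, A ⊄ B


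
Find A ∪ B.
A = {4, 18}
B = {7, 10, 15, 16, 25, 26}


A ∪ B = all elements in A or B (or both)
A = {4, 18}
B = {7, 10, 15, 16, 25, 26}
A ∪ B = {4, 7, 10, 15, 16, 18, 25, 26}

A ∪ B = {4, 7, 10, 15, 16, 18, 25, 26}


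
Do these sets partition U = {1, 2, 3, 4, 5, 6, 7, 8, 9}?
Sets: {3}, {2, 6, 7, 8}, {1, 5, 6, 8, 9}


A partition requires: (1) non-empty parts, (2) pairwise disjoint, (3) union = U
Parts: {3}, {2, 6, 7, 8}, {1, 5, 6, 8, 9}
Union of parts: {1, 2, 3, 5, 6, 7, 8, 9}
U = {1, 2, 3, 4, 5, 6, 7, 8, 9}
All non-empty? True
Pairwise disjoint? False
Covers U? False

No, not a valid partition


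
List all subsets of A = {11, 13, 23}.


|A| = 3, so |P(A)| = 2^3 = 8
Enumerate subsets by cardinality (0 to 3):
∅, {11}, {13}, {23}, {11, 13}, {11, 23}, {13, 23}, {11, 13, 23}

P(A) has 8 subsets: ∅, {11}, {13}, {23}, {11, 13}, {11, 23}, {13, 23}, {11, 13, 23}


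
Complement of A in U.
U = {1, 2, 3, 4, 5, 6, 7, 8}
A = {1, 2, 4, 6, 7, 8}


Aᶜ = U \ A = elements in U but not in A
U = {1, 2, 3, 4, 5, 6, 7, 8}
A = {1, 2, 4, 6, 7, 8}
Aᶜ = {3, 5}

Aᶜ = {3, 5}


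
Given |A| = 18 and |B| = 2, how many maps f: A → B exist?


Each of |A| = 18 inputs maps to any of |B| = 2 outputs.
# functions = |B|^|A| = 2^18
= 262144

Number of functions = 262144


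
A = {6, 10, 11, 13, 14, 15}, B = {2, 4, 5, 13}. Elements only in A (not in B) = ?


A = {6, 10, 11, 13, 14, 15}
B = {2, 4, 5, 13}
Region: only in A (not in B)
Elements: {6, 10, 11, 14, 15}

Elements only in A (not in B): {6, 10, 11, 14, 15}


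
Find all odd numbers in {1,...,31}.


Checking each candidate:
Condition: odd numbers in {1,...,31}
Result = {1, 3, 5, 7, 9, 11, 13, 15, 17, 19, 21, 23, 25, 27, 29, 31}

{1, 3, 5, 7, 9, 11, 13, 15, 17, 19, 21, 23, 25, 27, 29, 31}


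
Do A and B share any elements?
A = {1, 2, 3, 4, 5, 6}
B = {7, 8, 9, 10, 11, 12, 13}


Disjoint means A ∩ B = ∅.
A ∩ B = ∅
A ∩ B = ∅, so A and B are disjoint.

No — A and B share no elements (A ∩ B = ∅), so they are disjoint


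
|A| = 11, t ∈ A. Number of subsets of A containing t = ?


Subsets of A containing t correspond to subsets of A \ {t}, which has 10 elements.
Count = 2^(n-1) = 2^10
= 1024

Number of subsets containing t = 1024


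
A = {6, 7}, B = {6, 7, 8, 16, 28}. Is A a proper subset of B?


A ⊂ B requires: A ⊆ B AND A ≠ B.
A ⊆ B? Yes
A = B? No
A ⊂ B: Yes (A is a proper subset of B)

Yes, A ⊂ B


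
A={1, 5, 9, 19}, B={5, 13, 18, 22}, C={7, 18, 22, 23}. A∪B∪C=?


A ∪ B = {1, 5, 9, 13, 18, 19, 22}
(A ∪ B) ∪ C = {1, 5, 7, 9, 13, 18, 19, 22, 23}

A ∪ B ∪ C = {1, 5, 7, 9, 13, 18, 19, 22, 23}


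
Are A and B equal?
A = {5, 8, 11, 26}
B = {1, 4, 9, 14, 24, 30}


Two sets are equal iff they have exactly the same elements.
A = {5, 8, 11, 26}
B = {1, 4, 9, 14, 24, 30}
Differences: {1, 4, 5, 8, 9, 11, 14, 24, 26, 30}
A ≠ B

No, A ≠ B


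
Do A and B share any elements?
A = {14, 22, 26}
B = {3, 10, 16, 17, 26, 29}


Disjoint means A ∩ B = ∅.
A ∩ B = {26}
A ∩ B ≠ ∅, so A and B are NOT disjoint.

Yes — A and B share the element(s) of A ∩ B = {26}, so they are not disjoint


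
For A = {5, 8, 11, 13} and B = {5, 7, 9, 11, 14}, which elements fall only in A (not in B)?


A = {5, 8, 11, 13}
B = {5, 7, 9, 11, 14}
Region: only in A (not in B)
Elements: {8, 13}

Elements only in A (not in B): {8, 13}


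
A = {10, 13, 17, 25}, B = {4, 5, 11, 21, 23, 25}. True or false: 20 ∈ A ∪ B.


A = {10, 13, 17, 25}, B = {4, 5, 11, 21, 23, 25}
A ∪ B = all elements in A or B
A ∪ B = {4, 5, 10, 11, 13, 17, 21, 23, 25}
Checking if 20 ∈ A ∪ B
20 is not in A ∪ B → False

20 ∉ A ∪ B


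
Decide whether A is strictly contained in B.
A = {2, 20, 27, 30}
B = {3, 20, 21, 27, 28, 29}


A ⊂ B requires: A ⊆ B AND A ≠ B.
A ⊆ B? No
A ⊄ B, so A is not a proper subset.

No, A is not a proper subset of B


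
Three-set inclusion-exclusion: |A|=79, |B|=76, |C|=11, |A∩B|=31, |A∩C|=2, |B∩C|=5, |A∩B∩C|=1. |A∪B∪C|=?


|A∪B∪C| = |A|+|B|+|C| - |A∩B|-|A∩C|-|B∩C| + |A∩B∩C|
= 79+76+11 - 31-2-5 + 1
= 166 - 38 + 1
= 129

|A ∪ B ∪ C| = 129


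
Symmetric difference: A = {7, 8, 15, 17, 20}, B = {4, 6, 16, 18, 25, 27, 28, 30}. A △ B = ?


A △ B = (A \ B) ∪ (B \ A) = elements in exactly one of A or B
A \ B = {7, 8, 15, 17, 20}
B \ A = {4, 6, 16, 18, 25, 27, 28, 30}
A △ B = {4, 6, 7, 8, 15, 16, 17, 18, 20, 25, 27, 28, 30}

A △ B = {4, 6, 7, 8, 15, 16, 17, 18, 20, 25, 27, 28, 30}


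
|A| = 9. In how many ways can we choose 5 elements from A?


C(n,k) = n! / (k!(n-k)!)
C(9,5) = 9! / (5!4!)
= 126

C(9,5) = 126


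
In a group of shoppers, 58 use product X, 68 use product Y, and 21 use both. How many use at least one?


|A ∪ B| = |A| + |B| - |A ∩ B|
= 58 + 68 - 21
= 105

|A ∪ B| = 105


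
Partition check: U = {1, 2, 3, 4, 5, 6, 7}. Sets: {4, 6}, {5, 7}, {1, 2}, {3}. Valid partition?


A partition requires: (1) non-empty parts, (2) pairwise disjoint, (3) union = U
Parts: {4, 6}, {5, 7}, {1, 2}, {3}
Union of parts: {1, 2, 3, 4, 5, 6, 7}
U = {1, 2, 3, 4, 5, 6, 7}
All non-empty? True
Pairwise disjoint? True
Covers U? True

Yes, valid partition


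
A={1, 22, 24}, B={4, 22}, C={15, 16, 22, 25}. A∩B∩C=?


A ∩ B = {22}
(A ∩ B) ∩ C = {22}

A ∩ B ∩ C = {22}


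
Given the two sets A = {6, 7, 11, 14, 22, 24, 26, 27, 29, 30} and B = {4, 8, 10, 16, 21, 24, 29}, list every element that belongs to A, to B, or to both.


A ∪ B = all elements in A or B (or both)
A = {6, 7, 11, 14, 22, 24, 26, 27, 29, 30}
B = {4, 8, 10, 16, 21, 24, 29}
A ∪ B = {4, 6, 7, 8, 10, 11, 14, 16, 21, 22, 24, 26, 27, 29, 30}

A ∪ B = {4, 6, 7, 8, 10, 11, 14, 16, 21, 22, 24, 26, 27, 29, 30}


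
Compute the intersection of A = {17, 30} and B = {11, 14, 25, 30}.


A ∩ B = elements in both A and B
A = {17, 30}
B = {11, 14, 25, 30}
A ∩ B = {30}

A ∩ B = {30}


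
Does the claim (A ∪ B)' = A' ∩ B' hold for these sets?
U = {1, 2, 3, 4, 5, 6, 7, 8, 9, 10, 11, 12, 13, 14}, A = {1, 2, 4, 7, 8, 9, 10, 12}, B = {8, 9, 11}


LHS: A ∪ B = {1, 2, 4, 7, 8, 9, 10, 11, 12}
(A ∪ B)' = U \ (A ∪ B) = {3, 5, 6, 13, 14}
A' = {3, 5, 6, 11, 13, 14}, B' = {1, 2, 3, 4, 5, 6, 7, 10, 12, 13, 14}
Claimed RHS: A' ∩ B' = {3, 5, 6, 13, 14}
Identity is VALID: LHS = RHS = {3, 5, 6, 13, 14} ✓

Identity is valid. (A ∪ B)' = A' ∩ B' = {3, 5, 6, 13, 14}


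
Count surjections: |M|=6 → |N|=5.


n = |M| = 6, k = |N| = 5. Surjections via inclusion-exclusion:
S(n,k) = Σ(-1)^i × C(k,i) × (k-i)^n, i=0 to k
i=0: (-1)^0×C(5,0)×5^6 = 15625
i=1: (-1)^1×C(5,1)×4^6 = -20480
i=2: (-1)^2×C(5,2)×3^6 = 7290
i=3: (-1)^3×C(5,3)×2^6 = -640
i=4: (-1)^4×C(5,4)×1^6 = 5
i=5: (-1)^5×C(5,5)×0^6 = 0
Total = 1800

Number of surjections = 1800


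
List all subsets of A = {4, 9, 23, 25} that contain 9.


A subset of A contains 9 iff the remaining 3 elements form any subset of A \ {9}.
Count: 2^(n-1) = 2^3 = 8
Subsets containing 9: {9}, {4, 9}, {9, 23}, {9, 25}, {4, 9, 23}, {4, 9, 25}, {9, 23, 25}, {4, 9, 23, 25}

Subsets containing 9 (8 total): {9}, {4, 9}, {9, 23}, {9, 25}, {4, 9, 23}, {4, 9, 25}, {9, 23, 25}, {4, 9, 23, 25}


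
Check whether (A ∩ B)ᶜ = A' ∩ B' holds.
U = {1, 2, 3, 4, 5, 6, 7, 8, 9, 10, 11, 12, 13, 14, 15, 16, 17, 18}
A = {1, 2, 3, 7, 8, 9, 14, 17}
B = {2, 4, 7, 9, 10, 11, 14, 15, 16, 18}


LHS: A ∩ B = {2, 7, 9, 14}
(A ∩ B)' = U \ (A ∩ B) = {1, 3, 4, 5, 6, 8, 10, 11, 12, 13, 15, 16, 17, 18}
A' = {4, 5, 6, 10, 11, 12, 13, 15, 16, 18}, B' = {1, 3, 5, 6, 8, 12, 13, 17}
Claimed RHS: A' ∩ B' = {5, 6, 12, 13}
Identity is INVALID: LHS = {1, 3, 4, 5, 6, 8, 10, 11, 12, 13, 15, 16, 17, 18} but the RHS claimed here equals {5, 6, 12, 13}. The correct form is (A ∩ B)' = A' ∪ B'.

Identity is invalid: (A ∩ B)' = {1, 3, 4, 5, 6, 8, 10, 11, 12, 13, 15, 16, 17, 18} but A' ∩ B' = {5, 6, 12, 13}. The correct De Morgan law is (A ∩ B)' = A' ∪ B'.


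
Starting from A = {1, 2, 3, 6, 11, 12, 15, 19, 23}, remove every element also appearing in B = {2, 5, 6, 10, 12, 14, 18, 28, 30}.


A \ B = elements in A but not in B
A = {1, 2, 3, 6, 11, 12, 15, 19, 23}
B = {2, 5, 6, 10, 12, 14, 18, 28, 30}
Remove from A any elements in B
A \ B = {1, 3, 11, 15, 19, 23}

A \ B = {1, 3, 11, 15, 19, 23}


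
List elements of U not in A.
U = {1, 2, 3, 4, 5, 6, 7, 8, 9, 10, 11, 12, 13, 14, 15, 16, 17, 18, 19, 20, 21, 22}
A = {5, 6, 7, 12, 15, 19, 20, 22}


Aᶜ = U \ A = elements in U but not in A
U = {1, 2, 3, 4, 5, 6, 7, 8, 9, 10, 11, 12, 13, 14, 15, 16, 17, 18, 19, 20, 21, 22}
A = {5, 6, 7, 12, 15, 19, 20, 22}
Aᶜ = {1, 2, 3, 4, 8, 9, 10, 11, 13, 14, 16, 17, 18, 21}

Aᶜ = {1, 2, 3, 4, 8, 9, 10, 11, 13, 14, 16, 17, 18, 21}


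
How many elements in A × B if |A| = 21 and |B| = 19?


|A × B| = |A| × |B|
= 21 × 19
= 399

|A × B| = 399


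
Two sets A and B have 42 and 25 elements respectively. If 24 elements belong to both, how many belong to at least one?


|A ∪ B| = |A| + |B| - |A ∩ B|
= 42 + 25 - 24
= 43

|A ∪ B| = 43


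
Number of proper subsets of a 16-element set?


Total subsets = 2^n = 2^16 = 65536
Proper subsets exclude the set itself: 2^n - 1
= 65536 - 1
= 65535

Number of proper subsets = 65535


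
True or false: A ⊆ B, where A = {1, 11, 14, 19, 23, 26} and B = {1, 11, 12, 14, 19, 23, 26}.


A ⊆ B means every element of A is in B.
All elements of A are in B.
So A ⊆ B.

Yes, A ⊆ B


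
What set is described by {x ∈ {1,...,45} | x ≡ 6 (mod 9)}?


Checking each candidate:
Condition: x in {1,...,45} with x ≡ 6 (mod 9)
Result = {6, 15, 24, 33, 42}

{6, 15, 24, 33, 42}


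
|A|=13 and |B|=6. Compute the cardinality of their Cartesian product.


|A × B| = |A| × |B|
= 13 × 6
= 78

|A × B| = 78


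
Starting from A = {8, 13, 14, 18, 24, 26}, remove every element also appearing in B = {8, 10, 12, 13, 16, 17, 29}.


A \ B = elements in A but not in B
A = {8, 13, 14, 18, 24, 26}
B = {8, 10, 12, 13, 16, 17, 29}
Remove from A any elements in B
A \ B = {14, 18, 24, 26}

A \ B = {14, 18, 24, 26}


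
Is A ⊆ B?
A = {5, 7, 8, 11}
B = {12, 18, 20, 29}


A ⊆ B means every element of A is in B.
Elements in A not in B: {5, 7, 8, 11}
So A ⊄ B.

No, A ⊄ B


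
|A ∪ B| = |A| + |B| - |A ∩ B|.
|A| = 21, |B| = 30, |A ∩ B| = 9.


|A ∪ B| = |A| + |B| - |A ∩ B|
= 21 + 30 - 9
= 42

|A ∪ B| = 42


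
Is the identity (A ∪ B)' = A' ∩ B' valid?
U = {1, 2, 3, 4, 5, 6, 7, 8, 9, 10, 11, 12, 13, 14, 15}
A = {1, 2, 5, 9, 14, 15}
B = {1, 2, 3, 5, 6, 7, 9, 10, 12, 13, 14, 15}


LHS: A ∪ B = {1, 2, 3, 5, 6, 7, 9, 10, 12, 13, 14, 15}
(A ∪ B)' = U \ (A ∪ B) = {4, 8, 11}
A' = {3, 4, 6, 7, 8, 10, 11, 12, 13}, B' = {4, 8, 11}
Claimed RHS: A' ∩ B' = {4, 8, 11}
Identity is VALID: LHS = RHS = {4, 8, 11} ✓

Identity is valid. (A ∪ B)' = A' ∩ B' = {4, 8, 11}


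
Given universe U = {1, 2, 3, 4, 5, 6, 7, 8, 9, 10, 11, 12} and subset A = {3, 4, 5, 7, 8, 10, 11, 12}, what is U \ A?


Aᶜ = U \ A = elements in U but not in A
U = {1, 2, 3, 4, 5, 6, 7, 8, 9, 10, 11, 12}
A = {3, 4, 5, 7, 8, 10, 11, 12}
Aᶜ = {1, 2, 6, 9}

Aᶜ = {1, 2, 6, 9}


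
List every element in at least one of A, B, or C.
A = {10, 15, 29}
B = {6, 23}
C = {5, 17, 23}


A ∪ B = {6, 10, 15, 23, 29}
(A ∪ B) ∪ C = {5, 6, 10, 15, 17, 23, 29}

A ∪ B ∪ C = {5, 6, 10, 15, 17, 23, 29}


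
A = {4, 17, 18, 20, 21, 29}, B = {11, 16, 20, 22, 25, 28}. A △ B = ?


A △ B = (A \ B) ∪ (B \ A) = elements in exactly one of A or B
A \ B = {4, 17, 18, 21, 29}
B \ A = {11, 16, 22, 25, 28}
A △ B = {4, 11, 16, 17, 18, 21, 22, 25, 28, 29}

A △ B = {4, 11, 16, 17, 18, 21, 22, 25, 28, 29}


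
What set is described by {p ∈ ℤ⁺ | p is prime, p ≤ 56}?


Checking each candidate:
Condition: primes ≤ 56
Result = {2, 3, 5, 7, 11, 13, 17, 19, 23, 29, 31, 37, 41, 43, 47, 53}

{2, 3, 5, 7, 11, 13, 17, 19, 23, 29, 31, 37, 41, 43, 47, 53}


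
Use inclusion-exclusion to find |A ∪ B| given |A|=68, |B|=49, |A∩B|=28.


|A ∪ B| = |A| + |B| - |A ∩ B|
= 68 + 49 - 28
= 89

|A ∪ B| = 89


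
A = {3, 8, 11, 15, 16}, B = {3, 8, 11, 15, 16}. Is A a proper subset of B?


A ⊂ B requires: A ⊆ B AND A ≠ B.
A ⊆ B? Yes
A = B? Yes
A = B, so A is not a PROPER subset.

No, A is not a proper subset of B


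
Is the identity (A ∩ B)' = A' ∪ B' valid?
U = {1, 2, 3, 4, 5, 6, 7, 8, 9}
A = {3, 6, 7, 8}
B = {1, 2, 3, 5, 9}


LHS: A ∩ B = {3}
(A ∩ B)' = U \ (A ∩ B) = {1, 2, 4, 5, 6, 7, 8, 9}
A' = {1, 2, 4, 5, 9}, B' = {4, 6, 7, 8}
Claimed RHS: A' ∪ B' = {1, 2, 4, 5, 6, 7, 8, 9}
Identity is VALID: LHS = RHS = {1, 2, 4, 5, 6, 7, 8, 9} ✓

Identity is valid. (A ∩ B)' = A' ∪ B' = {1, 2, 4, 5, 6, 7, 8, 9}


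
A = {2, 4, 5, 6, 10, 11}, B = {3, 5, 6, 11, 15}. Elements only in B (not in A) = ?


A = {2, 4, 5, 6, 10, 11}
B = {3, 5, 6, 11, 15}
Region: only in B (not in A)
Elements: {3, 15}

Elements only in B (not in A): {3, 15}


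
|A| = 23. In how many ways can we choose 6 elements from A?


C(n,k) = n! / (k!(n-k)!)
C(23,6) = 23! / (6!17!)
= 100947

C(23,6) = 100947


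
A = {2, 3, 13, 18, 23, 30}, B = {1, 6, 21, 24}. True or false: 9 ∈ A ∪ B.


A = {2, 3, 13, 18, 23, 30}, B = {1, 6, 21, 24}
A ∪ B = all elements in A or B
A ∪ B = {1, 2, 3, 6, 13, 18, 21, 23, 24, 30}
Checking if 9 ∈ A ∪ B
9 is not in A ∪ B → False

9 ∉ A ∪ B


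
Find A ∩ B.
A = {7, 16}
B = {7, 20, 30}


A ∩ B = elements in both A and B
A = {7, 16}
B = {7, 20, 30}
A ∩ B = {7}

A ∩ B = {7}


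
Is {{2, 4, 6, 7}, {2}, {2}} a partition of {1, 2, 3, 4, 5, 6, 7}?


A partition requires: (1) non-empty parts, (2) pairwise disjoint, (3) union = U
Parts: {2, 4, 6, 7}, {2}, {2}
Union of parts: {2, 4, 6, 7}
U = {1, 2, 3, 4, 5, 6, 7}
All non-empty? True
Pairwise disjoint? False
Covers U? False

No, not a valid partition
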